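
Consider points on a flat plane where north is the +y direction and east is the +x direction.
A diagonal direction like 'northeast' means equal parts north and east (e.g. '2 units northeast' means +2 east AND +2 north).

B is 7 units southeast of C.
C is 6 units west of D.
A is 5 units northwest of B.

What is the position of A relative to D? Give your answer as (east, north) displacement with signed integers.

Answer: A is at (east=-4, north=-2) relative to D.

Derivation:
Place D at the origin (east=0, north=0).
  C is 6 units west of D: delta (east=-6, north=+0); C at (east=-6, north=0).
  B is 7 units southeast of C: delta (east=+7, north=-7); B at (east=1, north=-7).
  A is 5 units northwest of B: delta (east=-5, north=+5); A at (east=-4, north=-2).
Therefore A relative to D: (east=-4, north=-2).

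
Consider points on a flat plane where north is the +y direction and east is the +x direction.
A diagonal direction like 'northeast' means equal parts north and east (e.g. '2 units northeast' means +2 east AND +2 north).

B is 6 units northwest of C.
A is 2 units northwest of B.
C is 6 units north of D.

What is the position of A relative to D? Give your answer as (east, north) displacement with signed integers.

Place D at the origin (east=0, north=0).
  C is 6 units north of D: delta (east=+0, north=+6); C at (east=0, north=6).
  B is 6 units northwest of C: delta (east=-6, north=+6); B at (east=-6, north=12).
  A is 2 units northwest of B: delta (east=-2, north=+2); A at (east=-8, north=14).
Therefore A relative to D: (east=-8, north=14).

Answer: A is at (east=-8, north=14) relative to D.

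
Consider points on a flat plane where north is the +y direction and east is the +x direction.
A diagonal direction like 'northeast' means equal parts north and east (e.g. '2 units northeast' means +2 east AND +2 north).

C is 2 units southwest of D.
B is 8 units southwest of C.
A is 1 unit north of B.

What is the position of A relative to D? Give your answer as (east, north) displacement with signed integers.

Answer: A is at (east=-10, north=-9) relative to D.

Derivation:
Place D at the origin (east=0, north=0).
  C is 2 units southwest of D: delta (east=-2, north=-2); C at (east=-2, north=-2).
  B is 8 units southwest of C: delta (east=-8, north=-8); B at (east=-10, north=-10).
  A is 1 unit north of B: delta (east=+0, north=+1); A at (east=-10, north=-9).
Therefore A relative to D: (east=-10, north=-9).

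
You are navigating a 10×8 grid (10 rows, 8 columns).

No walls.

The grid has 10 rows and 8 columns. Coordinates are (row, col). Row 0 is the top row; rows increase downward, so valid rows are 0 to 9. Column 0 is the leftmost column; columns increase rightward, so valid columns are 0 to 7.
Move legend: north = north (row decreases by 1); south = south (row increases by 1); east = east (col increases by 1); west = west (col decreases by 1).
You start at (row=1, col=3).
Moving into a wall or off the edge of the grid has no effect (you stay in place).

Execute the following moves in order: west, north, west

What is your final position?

Start: (row=1, col=3)
  west (west): (row=1, col=3) -> (row=1, col=2)
  north (north): (row=1, col=2) -> (row=0, col=2)
  west (west): (row=0, col=2) -> (row=0, col=1)
Final: (row=0, col=1)

Answer: Final position: (row=0, col=1)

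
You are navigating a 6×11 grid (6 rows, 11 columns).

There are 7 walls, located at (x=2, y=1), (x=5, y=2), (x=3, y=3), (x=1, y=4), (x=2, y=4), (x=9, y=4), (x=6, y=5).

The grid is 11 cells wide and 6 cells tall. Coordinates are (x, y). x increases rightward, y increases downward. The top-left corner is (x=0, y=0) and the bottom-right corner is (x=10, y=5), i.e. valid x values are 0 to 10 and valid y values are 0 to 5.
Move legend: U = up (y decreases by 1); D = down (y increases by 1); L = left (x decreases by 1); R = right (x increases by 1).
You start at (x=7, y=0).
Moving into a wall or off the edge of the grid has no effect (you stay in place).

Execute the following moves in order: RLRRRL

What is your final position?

Start: (x=7, y=0)
  R (right): (x=7, y=0) -> (x=8, y=0)
  L (left): (x=8, y=0) -> (x=7, y=0)
  R (right): (x=7, y=0) -> (x=8, y=0)
  R (right): (x=8, y=0) -> (x=9, y=0)
  R (right): (x=9, y=0) -> (x=10, y=0)
  L (left): (x=10, y=0) -> (x=9, y=0)
Final: (x=9, y=0)

Answer: Final position: (x=9, y=0)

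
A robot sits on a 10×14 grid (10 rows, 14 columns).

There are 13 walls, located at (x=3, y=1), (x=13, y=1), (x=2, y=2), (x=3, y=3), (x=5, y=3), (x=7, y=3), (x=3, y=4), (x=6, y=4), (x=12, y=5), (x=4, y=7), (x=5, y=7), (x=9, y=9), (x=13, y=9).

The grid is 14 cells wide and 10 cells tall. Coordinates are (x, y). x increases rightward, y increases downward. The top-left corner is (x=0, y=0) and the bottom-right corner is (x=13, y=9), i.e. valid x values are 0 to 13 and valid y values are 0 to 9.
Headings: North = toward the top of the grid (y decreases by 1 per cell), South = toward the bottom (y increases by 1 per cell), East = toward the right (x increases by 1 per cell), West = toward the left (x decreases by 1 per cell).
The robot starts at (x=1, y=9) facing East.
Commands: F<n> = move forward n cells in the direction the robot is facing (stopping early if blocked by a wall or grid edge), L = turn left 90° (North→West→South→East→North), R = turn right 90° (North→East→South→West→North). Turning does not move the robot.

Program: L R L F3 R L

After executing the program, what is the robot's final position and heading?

Start: (x=1, y=9), facing East
  L: turn left, now facing North
  R: turn right, now facing East
  L: turn left, now facing North
  F3: move forward 3, now at (x=1, y=6)
  R: turn right, now facing East
  L: turn left, now facing North
Final: (x=1, y=6), facing North

Answer: Final position: (x=1, y=6), facing North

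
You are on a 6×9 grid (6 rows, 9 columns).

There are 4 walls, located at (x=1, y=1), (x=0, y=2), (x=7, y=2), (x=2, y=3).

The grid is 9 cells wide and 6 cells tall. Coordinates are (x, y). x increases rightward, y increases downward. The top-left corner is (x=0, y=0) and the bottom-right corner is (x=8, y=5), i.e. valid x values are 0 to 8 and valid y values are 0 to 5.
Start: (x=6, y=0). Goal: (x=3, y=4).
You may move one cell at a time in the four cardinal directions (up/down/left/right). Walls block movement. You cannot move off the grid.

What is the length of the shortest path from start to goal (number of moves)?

Answer: Shortest path length: 7

Derivation:
BFS from (x=6, y=0) until reaching (x=3, y=4):
  Distance 0: (x=6, y=0)
  Distance 1: (x=5, y=0), (x=7, y=0), (x=6, y=1)
  Distance 2: (x=4, y=0), (x=8, y=0), (x=5, y=1), (x=7, y=1), (x=6, y=2)
  Distance 3: (x=3, y=0), (x=4, y=1), (x=8, y=1), (x=5, y=2), (x=6, y=3)
  Distance 4: (x=2, y=0), (x=3, y=1), (x=4, y=2), (x=8, y=2), (x=5, y=3), (x=7, y=3), (x=6, y=4)
  Distance 5: (x=1, y=0), (x=2, y=1), (x=3, y=2), (x=4, y=3), (x=8, y=3), (x=5, y=4), (x=7, y=4), (x=6, y=5)
  Distance 6: (x=0, y=0), (x=2, y=2), (x=3, y=3), (x=4, y=4), (x=8, y=4), (x=5, y=5), (x=7, y=5)
  Distance 7: (x=0, y=1), (x=1, y=2), (x=3, y=4), (x=4, y=5), (x=8, y=5)  <- goal reached here
One shortest path (7 moves): (x=6, y=0) -> (x=5, y=0) -> (x=4, y=0) -> (x=3, y=0) -> (x=3, y=1) -> (x=3, y=2) -> (x=3, y=3) -> (x=3, y=4)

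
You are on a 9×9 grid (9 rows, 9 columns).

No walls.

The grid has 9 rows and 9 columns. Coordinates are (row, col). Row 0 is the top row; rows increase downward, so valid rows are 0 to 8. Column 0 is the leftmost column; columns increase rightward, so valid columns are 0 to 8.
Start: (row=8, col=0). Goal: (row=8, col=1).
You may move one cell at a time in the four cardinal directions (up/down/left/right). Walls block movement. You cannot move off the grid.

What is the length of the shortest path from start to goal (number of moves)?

Answer: Shortest path length: 1

Derivation:
BFS from (row=8, col=0) until reaching (row=8, col=1):
  Distance 0: (row=8, col=0)
  Distance 1: (row=7, col=0), (row=8, col=1)  <- goal reached here
One shortest path (1 moves): (row=8, col=0) -> (row=8, col=1)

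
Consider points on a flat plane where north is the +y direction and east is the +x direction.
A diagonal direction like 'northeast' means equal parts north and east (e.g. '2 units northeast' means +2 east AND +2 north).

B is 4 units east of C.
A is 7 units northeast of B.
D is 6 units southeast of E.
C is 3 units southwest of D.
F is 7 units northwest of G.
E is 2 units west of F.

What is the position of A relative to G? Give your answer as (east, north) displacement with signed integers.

Answer: A is at (east=5, north=5) relative to G.

Derivation:
Place G at the origin (east=0, north=0).
  F is 7 units northwest of G: delta (east=-7, north=+7); F at (east=-7, north=7).
  E is 2 units west of F: delta (east=-2, north=+0); E at (east=-9, north=7).
  D is 6 units southeast of E: delta (east=+6, north=-6); D at (east=-3, north=1).
  C is 3 units southwest of D: delta (east=-3, north=-3); C at (east=-6, north=-2).
  B is 4 units east of C: delta (east=+4, north=+0); B at (east=-2, north=-2).
  A is 7 units northeast of B: delta (east=+7, north=+7); A at (east=5, north=5).
Therefore A relative to G: (east=5, north=5).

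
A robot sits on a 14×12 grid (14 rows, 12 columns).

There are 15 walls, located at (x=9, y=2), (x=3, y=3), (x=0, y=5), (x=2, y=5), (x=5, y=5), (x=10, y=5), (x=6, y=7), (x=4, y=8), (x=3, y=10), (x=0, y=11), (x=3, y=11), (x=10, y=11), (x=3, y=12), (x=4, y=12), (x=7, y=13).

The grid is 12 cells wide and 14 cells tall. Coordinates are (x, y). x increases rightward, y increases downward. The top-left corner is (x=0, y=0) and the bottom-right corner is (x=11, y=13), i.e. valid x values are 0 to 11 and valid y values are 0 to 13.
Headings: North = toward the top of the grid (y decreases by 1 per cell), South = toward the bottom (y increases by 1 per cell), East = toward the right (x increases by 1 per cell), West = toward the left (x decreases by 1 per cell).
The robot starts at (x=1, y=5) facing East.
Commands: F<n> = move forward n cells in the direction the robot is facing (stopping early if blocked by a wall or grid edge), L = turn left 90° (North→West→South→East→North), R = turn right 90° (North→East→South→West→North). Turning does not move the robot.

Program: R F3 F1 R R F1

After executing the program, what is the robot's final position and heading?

Start: (x=1, y=5), facing East
  R: turn right, now facing South
  F3: move forward 3, now at (x=1, y=8)
  F1: move forward 1, now at (x=1, y=9)
  R: turn right, now facing West
  R: turn right, now facing North
  F1: move forward 1, now at (x=1, y=8)
Final: (x=1, y=8), facing North

Answer: Final position: (x=1, y=8), facing North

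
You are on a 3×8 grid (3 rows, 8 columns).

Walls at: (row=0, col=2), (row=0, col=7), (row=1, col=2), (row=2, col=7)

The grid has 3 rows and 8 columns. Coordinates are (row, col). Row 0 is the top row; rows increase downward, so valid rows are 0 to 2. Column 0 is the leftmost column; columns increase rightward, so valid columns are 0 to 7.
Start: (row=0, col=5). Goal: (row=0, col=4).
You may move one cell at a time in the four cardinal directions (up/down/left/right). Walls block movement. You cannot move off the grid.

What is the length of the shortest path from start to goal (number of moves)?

BFS from (row=0, col=5) until reaching (row=0, col=4):
  Distance 0: (row=0, col=5)
  Distance 1: (row=0, col=4), (row=0, col=6), (row=1, col=5)  <- goal reached here
One shortest path (1 moves): (row=0, col=5) -> (row=0, col=4)

Answer: Shortest path length: 1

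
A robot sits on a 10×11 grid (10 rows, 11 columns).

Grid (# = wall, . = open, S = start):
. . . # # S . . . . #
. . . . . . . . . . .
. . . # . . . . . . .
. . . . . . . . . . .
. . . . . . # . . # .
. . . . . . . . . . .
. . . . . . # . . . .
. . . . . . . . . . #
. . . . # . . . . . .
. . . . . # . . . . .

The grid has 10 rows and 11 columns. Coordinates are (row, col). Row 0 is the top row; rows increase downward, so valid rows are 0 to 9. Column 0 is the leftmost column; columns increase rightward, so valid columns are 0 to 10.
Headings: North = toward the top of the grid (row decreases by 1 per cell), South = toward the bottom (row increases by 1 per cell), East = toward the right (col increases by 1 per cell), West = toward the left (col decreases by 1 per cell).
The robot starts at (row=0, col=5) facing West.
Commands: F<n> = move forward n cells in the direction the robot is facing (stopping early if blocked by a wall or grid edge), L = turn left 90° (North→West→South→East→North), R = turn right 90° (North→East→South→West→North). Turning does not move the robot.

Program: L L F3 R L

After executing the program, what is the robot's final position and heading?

Answer: Final position: (row=0, col=8), facing East

Derivation:
Start: (row=0, col=5), facing West
  L: turn left, now facing South
  L: turn left, now facing East
  F3: move forward 3, now at (row=0, col=8)
  R: turn right, now facing South
  L: turn left, now facing East
Final: (row=0, col=8), facing East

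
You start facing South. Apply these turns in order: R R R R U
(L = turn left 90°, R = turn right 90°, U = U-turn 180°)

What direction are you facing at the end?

Start: South
  R (right (90° clockwise)) -> West
  R (right (90° clockwise)) -> North
  R (right (90° clockwise)) -> East
  R (right (90° clockwise)) -> South
  U (U-turn (180°)) -> North
Final: North

Answer: Final heading: North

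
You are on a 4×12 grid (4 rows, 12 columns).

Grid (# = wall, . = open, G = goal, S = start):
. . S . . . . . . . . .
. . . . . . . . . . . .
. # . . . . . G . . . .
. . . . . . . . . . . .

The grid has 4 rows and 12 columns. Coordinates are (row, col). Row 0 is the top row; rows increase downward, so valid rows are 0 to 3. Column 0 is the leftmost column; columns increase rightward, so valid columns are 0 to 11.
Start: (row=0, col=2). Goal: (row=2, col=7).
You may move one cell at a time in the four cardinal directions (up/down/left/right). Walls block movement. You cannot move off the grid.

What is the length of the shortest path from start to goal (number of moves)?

BFS from (row=0, col=2) until reaching (row=2, col=7):
  Distance 0: (row=0, col=2)
  Distance 1: (row=0, col=1), (row=0, col=3), (row=1, col=2)
  Distance 2: (row=0, col=0), (row=0, col=4), (row=1, col=1), (row=1, col=3), (row=2, col=2)
  Distance 3: (row=0, col=5), (row=1, col=0), (row=1, col=4), (row=2, col=3), (row=3, col=2)
  Distance 4: (row=0, col=6), (row=1, col=5), (row=2, col=0), (row=2, col=4), (row=3, col=1), (row=3, col=3)
  Distance 5: (row=0, col=7), (row=1, col=6), (row=2, col=5), (row=3, col=0), (row=3, col=4)
  Distance 6: (row=0, col=8), (row=1, col=7), (row=2, col=6), (row=3, col=5)
  Distance 7: (row=0, col=9), (row=1, col=8), (row=2, col=7), (row=3, col=6)  <- goal reached here
One shortest path (7 moves): (row=0, col=2) -> (row=0, col=3) -> (row=0, col=4) -> (row=0, col=5) -> (row=0, col=6) -> (row=0, col=7) -> (row=1, col=7) -> (row=2, col=7)

Answer: Shortest path length: 7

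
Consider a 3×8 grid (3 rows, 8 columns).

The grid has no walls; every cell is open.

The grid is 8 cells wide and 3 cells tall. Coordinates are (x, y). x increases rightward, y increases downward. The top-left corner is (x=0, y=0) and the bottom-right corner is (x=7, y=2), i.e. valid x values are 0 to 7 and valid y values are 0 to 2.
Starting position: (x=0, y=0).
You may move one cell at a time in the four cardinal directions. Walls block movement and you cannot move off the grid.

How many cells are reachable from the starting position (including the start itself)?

Answer: Reachable cells: 24

Derivation:
BFS flood-fill from (x=0, y=0):
  Distance 0: (x=0, y=0)
  Distance 1: (x=1, y=0), (x=0, y=1)
  Distance 2: (x=2, y=0), (x=1, y=1), (x=0, y=2)
  Distance 3: (x=3, y=0), (x=2, y=1), (x=1, y=2)
  Distance 4: (x=4, y=0), (x=3, y=1), (x=2, y=2)
  Distance 5: (x=5, y=0), (x=4, y=1), (x=3, y=2)
  Distance 6: (x=6, y=0), (x=5, y=1), (x=4, y=2)
  Distance 7: (x=7, y=0), (x=6, y=1), (x=5, y=2)
  Distance 8: (x=7, y=1), (x=6, y=2)
  Distance 9: (x=7, y=2)
Total reachable: 24 (grid has 24 open cells total)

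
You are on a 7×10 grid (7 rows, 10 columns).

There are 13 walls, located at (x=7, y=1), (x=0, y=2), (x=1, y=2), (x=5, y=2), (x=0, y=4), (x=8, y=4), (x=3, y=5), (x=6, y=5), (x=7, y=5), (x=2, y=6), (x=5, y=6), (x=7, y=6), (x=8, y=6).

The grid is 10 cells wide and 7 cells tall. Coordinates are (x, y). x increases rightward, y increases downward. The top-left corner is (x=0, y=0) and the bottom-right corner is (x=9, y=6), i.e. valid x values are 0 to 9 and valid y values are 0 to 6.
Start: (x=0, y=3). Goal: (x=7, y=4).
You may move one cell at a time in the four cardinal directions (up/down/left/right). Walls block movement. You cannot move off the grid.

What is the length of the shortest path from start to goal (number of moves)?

Answer: Shortest path length: 8

Derivation:
BFS from (x=0, y=3) until reaching (x=7, y=4):
  Distance 0: (x=0, y=3)
  Distance 1: (x=1, y=3)
  Distance 2: (x=2, y=3), (x=1, y=4)
  Distance 3: (x=2, y=2), (x=3, y=3), (x=2, y=4), (x=1, y=5)
  Distance 4: (x=2, y=1), (x=3, y=2), (x=4, y=3), (x=3, y=4), (x=0, y=5), (x=2, y=5), (x=1, y=6)
  Distance 5: (x=2, y=0), (x=1, y=1), (x=3, y=1), (x=4, y=2), (x=5, y=3), (x=4, y=4), (x=0, y=6)
  Distance 6: (x=1, y=0), (x=3, y=0), (x=0, y=1), (x=4, y=1), (x=6, y=3), (x=5, y=4), (x=4, y=5)
  Distance 7: (x=0, y=0), (x=4, y=0), (x=5, y=1), (x=6, y=2), (x=7, y=3), (x=6, y=4), (x=5, y=5), (x=4, y=6)
  Distance 8: (x=5, y=0), (x=6, y=1), (x=7, y=2), (x=8, y=3), (x=7, y=4), (x=3, y=6)  <- goal reached here
One shortest path (8 moves): (x=0, y=3) -> (x=1, y=3) -> (x=2, y=3) -> (x=3, y=3) -> (x=4, y=3) -> (x=5, y=3) -> (x=6, y=3) -> (x=7, y=3) -> (x=7, y=4)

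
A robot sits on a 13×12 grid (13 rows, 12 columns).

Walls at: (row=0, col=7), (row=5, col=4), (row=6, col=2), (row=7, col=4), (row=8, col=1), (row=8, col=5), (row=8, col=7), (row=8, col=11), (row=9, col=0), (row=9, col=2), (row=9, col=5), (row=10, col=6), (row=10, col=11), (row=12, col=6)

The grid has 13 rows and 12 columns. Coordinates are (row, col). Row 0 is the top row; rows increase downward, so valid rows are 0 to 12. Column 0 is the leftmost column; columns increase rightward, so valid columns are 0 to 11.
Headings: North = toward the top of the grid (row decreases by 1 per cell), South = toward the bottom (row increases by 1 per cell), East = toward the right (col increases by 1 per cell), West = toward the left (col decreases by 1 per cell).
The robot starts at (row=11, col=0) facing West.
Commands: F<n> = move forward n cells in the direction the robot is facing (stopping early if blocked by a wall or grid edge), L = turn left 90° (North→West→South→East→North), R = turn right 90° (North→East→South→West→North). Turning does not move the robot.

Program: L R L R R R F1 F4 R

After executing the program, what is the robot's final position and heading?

Answer: Final position: (row=11, col=5), facing South

Derivation:
Start: (row=11, col=0), facing West
  L: turn left, now facing South
  R: turn right, now facing West
  L: turn left, now facing South
  R: turn right, now facing West
  R: turn right, now facing North
  R: turn right, now facing East
  F1: move forward 1, now at (row=11, col=1)
  F4: move forward 4, now at (row=11, col=5)
  R: turn right, now facing South
Final: (row=11, col=5), facing South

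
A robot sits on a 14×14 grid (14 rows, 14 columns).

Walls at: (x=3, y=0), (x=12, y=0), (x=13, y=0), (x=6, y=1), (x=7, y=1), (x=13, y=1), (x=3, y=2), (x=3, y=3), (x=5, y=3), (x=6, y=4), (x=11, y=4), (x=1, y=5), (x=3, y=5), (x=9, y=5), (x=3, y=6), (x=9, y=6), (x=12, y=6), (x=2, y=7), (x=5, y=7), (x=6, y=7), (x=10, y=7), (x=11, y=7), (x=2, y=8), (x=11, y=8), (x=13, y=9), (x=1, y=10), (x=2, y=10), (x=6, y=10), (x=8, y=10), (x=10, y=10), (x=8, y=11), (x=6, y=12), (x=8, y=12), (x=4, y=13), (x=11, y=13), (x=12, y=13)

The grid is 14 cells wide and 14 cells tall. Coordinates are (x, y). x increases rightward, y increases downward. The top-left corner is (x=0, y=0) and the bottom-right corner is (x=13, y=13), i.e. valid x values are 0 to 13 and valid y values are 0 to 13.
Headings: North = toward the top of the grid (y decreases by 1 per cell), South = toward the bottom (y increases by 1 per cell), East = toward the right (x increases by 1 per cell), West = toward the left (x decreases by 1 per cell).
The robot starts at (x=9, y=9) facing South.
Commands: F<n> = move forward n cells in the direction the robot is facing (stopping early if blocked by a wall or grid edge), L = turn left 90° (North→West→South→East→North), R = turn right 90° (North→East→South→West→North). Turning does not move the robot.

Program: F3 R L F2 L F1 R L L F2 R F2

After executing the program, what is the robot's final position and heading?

Answer: Final position: (x=12, y=11), facing East

Derivation:
Start: (x=9, y=9), facing South
  F3: move forward 3, now at (x=9, y=12)
  R: turn right, now facing West
  L: turn left, now facing South
  F2: move forward 1/2 (blocked), now at (x=9, y=13)
  L: turn left, now facing East
  F1: move forward 1, now at (x=10, y=13)
  R: turn right, now facing South
  L: turn left, now facing East
  L: turn left, now facing North
  F2: move forward 2, now at (x=10, y=11)
  R: turn right, now facing East
  F2: move forward 2, now at (x=12, y=11)
Final: (x=12, y=11), facing East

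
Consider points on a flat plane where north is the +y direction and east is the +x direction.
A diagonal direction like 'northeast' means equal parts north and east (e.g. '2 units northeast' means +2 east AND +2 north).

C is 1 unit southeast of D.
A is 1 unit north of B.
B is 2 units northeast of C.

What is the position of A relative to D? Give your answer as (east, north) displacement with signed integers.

Place D at the origin (east=0, north=0).
  C is 1 unit southeast of D: delta (east=+1, north=-1); C at (east=1, north=-1).
  B is 2 units northeast of C: delta (east=+2, north=+2); B at (east=3, north=1).
  A is 1 unit north of B: delta (east=+0, north=+1); A at (east=3, north=2).
Therefore A relative to D: (east=3, north=2).

Answer: A is at (east=3, north=2) relative to D.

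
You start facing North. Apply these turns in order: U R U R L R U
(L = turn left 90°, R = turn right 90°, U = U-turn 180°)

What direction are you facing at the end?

Answer: Final heading: North

Derivation:
Start: North
  U (U-turn (180°)) -> South
  R (right (90° clockwise)) -> West
  U (U-turn (180°)) -> East
  R (right (90° clockwise)) -> South
  L (left (90° counter-clockwise)) -> East
  R (right (90° clockwise)) -> South
  U (U-turn (180°)) -> North
Final: North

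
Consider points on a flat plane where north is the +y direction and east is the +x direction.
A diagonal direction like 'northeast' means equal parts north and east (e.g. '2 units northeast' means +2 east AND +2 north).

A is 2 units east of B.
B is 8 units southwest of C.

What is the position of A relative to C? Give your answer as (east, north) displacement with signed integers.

Place C at the origin (east=0, north=0).
  B is 8 units southwest of C: delta (east=-8, north=-8); B at (east=-8, north=-8).
  A is 2 units east of B: delta (east=+2, north=+0); A at (east=-6, north=-8).
Therefore A relative to C: (east=-6, north=-8).

Answer: A is at (east=-6, north=-8) relative to C.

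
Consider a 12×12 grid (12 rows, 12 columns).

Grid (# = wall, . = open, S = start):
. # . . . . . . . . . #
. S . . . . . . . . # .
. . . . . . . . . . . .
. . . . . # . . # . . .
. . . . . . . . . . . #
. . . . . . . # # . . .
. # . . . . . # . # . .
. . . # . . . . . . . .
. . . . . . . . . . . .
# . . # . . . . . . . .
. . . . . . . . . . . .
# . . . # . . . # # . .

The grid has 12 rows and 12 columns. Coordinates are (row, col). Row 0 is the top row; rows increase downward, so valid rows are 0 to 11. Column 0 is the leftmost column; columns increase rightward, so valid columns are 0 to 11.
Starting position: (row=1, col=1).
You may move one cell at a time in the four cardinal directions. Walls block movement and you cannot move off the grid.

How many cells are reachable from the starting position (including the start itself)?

Answer: Reachable cells: 126

Derivation:
BFS flood-fill from (row=1, col=1):
  Distance 0: (row=1, col=1)
  Distance 1: (row=1, col=0), (row=1, col=2), (row=2, col=1)
  Distance 2: (row=0, col=0), (row=0, col=2), (row=1, col=3), (row=2, col=0), (row=2, col=2), (row=3, col=1)
  Distance 3: (row=0, col=3), (row=1, col=4), (row=2, col=3), (row=3, col=0), (row=3, col=2), (row=4, col=1)
  Distance 4: (row=0, col=4), (row=1, col=5), (row=2, col=4), (row=3, col=3), (row=4, col=0), (row=4, col=2), (row=5, col=1)
  Distance 5: (row=0, col=5), (row=1, col=6), (row=2, col=5), (row=3, col=4), (row=4, col=3), (row=5, col=0), (row=5, col=2)
  Distance 6: (row=0, col=6), (row=1, col=7), (row=2, col=6), (row=4, col=4), (row=5, col=3), (row=6, col=0), (row=6, col=2)
  Distance 7: (row=0, col=7), (row=1, col=8), (row=2, col=7), (row=3, col=6), (row=4, col=5), (row=5, col=4), (row=6, col=3), (row=7, col=0), (row=7, col=2)
  Distance 8: (row=0, col=8), (row=1, col=9), (row=2, col=8), (row=3, col=7), (row=4, col=6), (row=5, col=5), (row=6, col=4), (row=7, col=1), (row=8, col=0), (row=8, col=2)
  Distance 9: (row=0, col=9), (row=2, col=9), (row=4, col=7), (row=5, col=6), (row=6, col=5), (row=7, col=4), (row=8, col=1), (row=8, col=3), (row=9, col=2)
  Distance 10: (row=0, col=10), (row=2, col=10), (row=3, col=9), (row=4, col=8), (row=6, col=6), (row=7, col=5), (row=8, col=4), (row=9, col=1), (row=10, col=2)
  Distance 11: (row=2, col=11), (row=3, col=10), (row=4, col=9), (row=7, col=6), (row=8, col=5), (row=9, col=4), (row=10, col=1), (row=10, col=3), (row=11, col=2)
  Distance 12: (row=1, col=11), (row=3, col=11), (row=4, col=10), (row=5, col=9), (row=7, col=7), (row=8, col=6), (row=9, col=5), (row=10, col=0), (row=10, col=4), (row=11, col=1), (row=11, col=3)
  Distance 13: (row=5, col=10), (row=7, col=8), (row=8, col=7), (row=9, col=6), (row=10, col=5)
  Distance 14: (row=5, col=11), (row=6, col=8), (row=6, col=10), (row=7, col=9), (row=8, col=8), (row=9, col=7), (row=10, col=6), (row=11, col=5)
  Distance 15: (row=6, col=11), (row=7, col=10), (row=8, col=9), (row=9, col=8), (row=10, col=7), (row=11, col=6)
  Distance 16: (row=7, col=11), (row=8, col=10), (row=9, col=9), (row=10, col=8), (row=11, col=7)
  Distance 17: (row=8, col=11), (row=9, col=10), (row=10, col=9)
  Distance 18: (row=9, col=11), (row=10, col=10)
  Distance 19: (row=10, col=11), (row=11, col=10)
  Distance 20: (row=11, col=11)
Total reachable: 126 (grid has 126 open cells total)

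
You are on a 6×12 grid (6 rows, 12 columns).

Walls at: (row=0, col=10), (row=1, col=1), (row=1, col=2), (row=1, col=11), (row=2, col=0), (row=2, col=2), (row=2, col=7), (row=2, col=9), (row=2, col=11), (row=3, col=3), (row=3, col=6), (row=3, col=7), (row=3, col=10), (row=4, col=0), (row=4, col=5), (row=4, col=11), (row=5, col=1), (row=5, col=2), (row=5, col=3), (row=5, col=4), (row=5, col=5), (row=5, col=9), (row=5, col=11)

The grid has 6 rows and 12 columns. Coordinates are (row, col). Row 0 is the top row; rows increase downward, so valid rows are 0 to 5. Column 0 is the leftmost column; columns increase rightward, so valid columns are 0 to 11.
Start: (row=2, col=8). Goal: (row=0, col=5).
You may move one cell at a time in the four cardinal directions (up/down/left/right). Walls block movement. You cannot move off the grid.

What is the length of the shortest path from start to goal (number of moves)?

Answer: Shortest path length: 5

Derivation:
BFS from (row=2, col=8) until reaching (row=0, col=5):
  Distance 0: (row=2, col=8)
  Distance 1: (row=1, col=8), (row=3, col=8)
  Distance 2: (row=0, col=8), (row=1, col=7), (row=1, col=9), (row=3, col=9), (row=4, col=8)
  Distance 3: (row=0, col=7), (row=0, col=9), (row=1, col=6), (row=1, col=10), (row=4, col=7), (row=4, col=9), (row=5, col=8)
  Distance 4: (row=0, col=6), (row=1, col=5), (row=2, col=6), (row=2, col=10), (row=4, col=6), (row=4, col=10), (row=5, col=7)
  Distance 5: (row=0, col=5), (row=1, col=4), (row=2, col=5), (row=5, col=6), (row=5, col=10)  <- goal reached here
One shortest path (5 moves): (row=2, col=8) -> (row=1, col=8) -> (row=1, col=7) -> (row=1, col=6) -> (row=1, col=5) -> (row=0, col=5)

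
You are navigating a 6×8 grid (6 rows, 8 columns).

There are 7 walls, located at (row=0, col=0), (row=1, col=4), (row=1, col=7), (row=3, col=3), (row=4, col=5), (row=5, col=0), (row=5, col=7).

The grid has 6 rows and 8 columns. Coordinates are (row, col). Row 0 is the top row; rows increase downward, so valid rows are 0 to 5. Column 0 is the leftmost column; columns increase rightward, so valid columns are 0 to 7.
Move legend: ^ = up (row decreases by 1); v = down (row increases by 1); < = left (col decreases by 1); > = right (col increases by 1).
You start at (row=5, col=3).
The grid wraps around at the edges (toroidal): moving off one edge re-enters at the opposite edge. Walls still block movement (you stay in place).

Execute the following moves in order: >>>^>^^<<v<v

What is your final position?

Start: (row=5, col=3)
  > (right): (row=5, col=3) -> (row=5, col=4)
  > (right): (row=5, col=4) -> (row=5, col=5)
  > (right): (row=5, col=5) -> (row=5, col=6)
  ^ (up): (row=5, col=6) -> (row=4, col=6)
  > (right): (row=4, col=6) -> (row=4, col=7)
  ^ (up): (row=4, col=7) -> (row=3, col=7)
  ^ (up): (row=3, col=7) -> (row=2, col=7)
  < (left): (row=2, col=7) -> (row=2, col=6)
  < (left): (row=2, col=6) -> (row=2, col=5)
  v (down): (row=2, col=5) -> (row=3, col=5)
  < (left): (row=3, col=5) -> (row=3, col=4)
  v (down): (row=3, col=4) -> (row=4, col=4)
Final: (row=4, col=4)

Answer: Final position: (row=4, col=4)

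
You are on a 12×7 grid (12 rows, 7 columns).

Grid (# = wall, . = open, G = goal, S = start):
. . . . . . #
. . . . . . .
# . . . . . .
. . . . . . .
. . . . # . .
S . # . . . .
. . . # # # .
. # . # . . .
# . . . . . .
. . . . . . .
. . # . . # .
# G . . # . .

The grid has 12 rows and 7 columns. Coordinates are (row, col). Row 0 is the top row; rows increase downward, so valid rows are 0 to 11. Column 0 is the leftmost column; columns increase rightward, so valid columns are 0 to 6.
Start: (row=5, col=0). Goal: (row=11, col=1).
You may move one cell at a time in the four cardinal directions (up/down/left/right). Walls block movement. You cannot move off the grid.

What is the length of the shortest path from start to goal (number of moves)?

Answer: Shortest path length: 9

Derivation:
BFS from (row=5, col=0) until reaching (row=11, col=1):
  Distance 0: (row=5, col=0)
  Distance 1: (row=4, col=0), (row=5, col=1), (row=6, col=0)
  Distance 2: (row=3, col=0), (row=4, col=1), (row=6, col=1), (row=7, col=0)
  Distance 3: (row=3, col=1), (row=4, col=2), (row=6, col=2)
  Distance 4: (row=2, col=1), (row=3, col=2), (row=4, col=3), (row=7, col=2)
  Distance 5: (row=1, col=1), (row=2, col=2), (row=3, col=3), (row=5, col=3), (row=8, col=2)
  Distance 6: (row=0, col=1), (row=1, col=0), (row=1, col=2), (row=2, col=3), (row=3, col=4), (row=5, col=4), (row=8, col=1), (row=8, col=3), (row=9, col=2)
  Distance 7: (row=0, col=0), (row=0, col=2), (row=1, col=3), (row=2, col=4), (row=3, col=5), (row=5, col=5), (row=8, col=4), (row=9, col=1), (row=9, col=3)
  Distance 8: (row=0, col=3), (row=1, col=4), (row=2, col=5), (row=3, col=6), (row=4, col=5), (row=5, col=6), (row=7, col=4), (row=8, col=5), (row=9, col=0), (row=9, col=4), (row=10, col=1), (row=10, col=3)
  Distance 9: (row=0, col=4), (row=1, col=5), (row=2, col=6), (row=4, col=6), (row=6, col=6), (row=7, col=5), (row=8, col=6), (row=9, col=5), (row=10, col=0), (row=10, col=4), (row=11, col=1), (row=11, col=3)  <- goal reached here
One shortest path (9 moves): (row=5, col=0) -> (row=5, col=1) -> (row=6, col=1) -> (row=6, col=2) -> (row=7, col=2) -> (row=8, col=2) -> (row=8, col=1) -> (row=9, col=1) -> (row=10, col=1) -> (row=11, col=1)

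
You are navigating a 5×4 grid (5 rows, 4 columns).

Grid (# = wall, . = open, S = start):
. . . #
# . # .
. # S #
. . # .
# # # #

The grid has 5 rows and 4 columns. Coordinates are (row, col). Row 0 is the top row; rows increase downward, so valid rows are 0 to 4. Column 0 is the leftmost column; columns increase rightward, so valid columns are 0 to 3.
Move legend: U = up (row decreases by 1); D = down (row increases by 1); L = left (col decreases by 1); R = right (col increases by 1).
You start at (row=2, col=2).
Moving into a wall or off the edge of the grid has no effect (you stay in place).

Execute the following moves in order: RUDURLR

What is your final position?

Start: (row=2, col=2)
  R (right): blocked, stay at (row=2, col=2)
  U (up): blocked, stay at (row=2, col=2)
  D (down): blocked, stay at (row=2, col=2)
  U (up): blocked, stay at (row=2, col=2)
  R (right): blocked, stay at (row=2, col=2)
  L (left): blocked, stay at (row=2, col=2)
  R (right): blocked, stay at (row=2, col=2)
Final: (row=2, col=2)

Answer: Final position: (row=2, col=2)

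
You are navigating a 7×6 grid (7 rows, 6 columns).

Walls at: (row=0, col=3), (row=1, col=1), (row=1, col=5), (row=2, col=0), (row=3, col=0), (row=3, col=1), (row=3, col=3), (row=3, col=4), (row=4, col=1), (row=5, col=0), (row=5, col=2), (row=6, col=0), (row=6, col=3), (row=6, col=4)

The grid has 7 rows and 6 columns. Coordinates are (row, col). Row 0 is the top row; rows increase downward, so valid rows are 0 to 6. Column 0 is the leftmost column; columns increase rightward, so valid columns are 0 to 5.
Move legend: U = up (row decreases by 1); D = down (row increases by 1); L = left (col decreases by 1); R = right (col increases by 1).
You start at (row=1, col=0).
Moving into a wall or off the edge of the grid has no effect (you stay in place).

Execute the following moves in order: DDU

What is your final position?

Start: (row=1, col=0)
  D (down): blocked, stay at (row=1, col=0)
  D (down): blocked, stay at (row=1, col=0)
  U (up): (row=1, col=0) -> (row=0, col=0)
Final: (row=0, col=0)

Answer: Final position: (row=0, col=0)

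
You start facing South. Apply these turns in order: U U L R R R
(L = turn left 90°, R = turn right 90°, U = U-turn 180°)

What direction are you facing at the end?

Start: South
  U (U-turn (180°)) -> North
  U (U-turn (180°)) -> South
  L (left (90° counter-clockwise)) -> East
  R (right (90° clockwise)) -> South
  R (right (90° clockwise)) -> West
  R (right (90° clockwise)) -> North
Final: North

Answer: Final heading: North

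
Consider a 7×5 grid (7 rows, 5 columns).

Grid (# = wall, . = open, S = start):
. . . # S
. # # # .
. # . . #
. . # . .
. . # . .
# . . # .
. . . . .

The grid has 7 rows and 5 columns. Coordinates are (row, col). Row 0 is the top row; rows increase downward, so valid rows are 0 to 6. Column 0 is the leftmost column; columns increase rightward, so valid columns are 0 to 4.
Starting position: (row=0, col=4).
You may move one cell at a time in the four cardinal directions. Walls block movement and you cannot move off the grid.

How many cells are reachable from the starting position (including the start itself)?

BFS flood-fill from (row=0, col=4):
  Distance 0: (row=0, col=4)
  Distance 1: (row=1, col=4)
Total reachable: 2 (grid has 25 open cells total)

Answer: Reachable cells: 2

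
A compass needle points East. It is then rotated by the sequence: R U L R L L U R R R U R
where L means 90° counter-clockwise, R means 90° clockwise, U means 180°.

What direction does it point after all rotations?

Start: East
  R (right (90° clockwise)) -> South
  U (U-turn (180°)) -> North
  L (left (90° counter-clockwise)) -> West
  R (right (90° clockwise)) -> North
  L (left (90° counter-clockwise)) -> West
  L (left (90° counter-clockwise)) -> South
  U (U-turn (180°)) -> North
  R (right (90° clockwise)) -> East
  R (right (90° clockwise)) -> South
  R (right (90° clockwise)) -> West
  U (U-turn (180°)) -> East
  R (right (90° clockwise)) -> South
Final: South

Answer: Final heading: South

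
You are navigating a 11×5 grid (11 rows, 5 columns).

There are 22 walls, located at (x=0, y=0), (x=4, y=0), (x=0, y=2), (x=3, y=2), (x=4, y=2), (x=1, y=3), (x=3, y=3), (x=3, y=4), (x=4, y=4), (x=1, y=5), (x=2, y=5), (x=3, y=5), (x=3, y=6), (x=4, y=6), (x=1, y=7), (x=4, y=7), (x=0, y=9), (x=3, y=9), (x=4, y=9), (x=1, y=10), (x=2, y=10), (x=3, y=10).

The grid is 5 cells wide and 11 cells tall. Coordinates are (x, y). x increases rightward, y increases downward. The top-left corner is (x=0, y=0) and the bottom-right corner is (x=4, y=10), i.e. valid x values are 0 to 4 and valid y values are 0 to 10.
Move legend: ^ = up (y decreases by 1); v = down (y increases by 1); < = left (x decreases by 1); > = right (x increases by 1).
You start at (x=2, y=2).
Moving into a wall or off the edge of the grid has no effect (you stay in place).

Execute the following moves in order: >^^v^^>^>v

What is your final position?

Start: (x=2, y=2)
  > (right): blocked, stay at (x=2, y=2)
  ^ (up): (x=2, y=2) -> (x=2, y=1)
  ^ (up): (x=2, y=1) -> (x=2, y=0)
  v (down): (x=2, y=0) -> (x=2, y=1)
  ^ (up): (x=2, y=1) -> (x=2, y=0)
  ^ (up): blocked, stay at (x=2, y=0)
  > (right): (x=2, y=0) -> (x=3, y=0)
  ^ (up): blocked, stay at (x=3, y=0)
  > (right): blocked, stay at (x=3, y=0)
  v (down): (x=3, y=0) -> (x=3, y=1)
Final: (x=3, y=1)

Answer: Final position: (x=3, y=1)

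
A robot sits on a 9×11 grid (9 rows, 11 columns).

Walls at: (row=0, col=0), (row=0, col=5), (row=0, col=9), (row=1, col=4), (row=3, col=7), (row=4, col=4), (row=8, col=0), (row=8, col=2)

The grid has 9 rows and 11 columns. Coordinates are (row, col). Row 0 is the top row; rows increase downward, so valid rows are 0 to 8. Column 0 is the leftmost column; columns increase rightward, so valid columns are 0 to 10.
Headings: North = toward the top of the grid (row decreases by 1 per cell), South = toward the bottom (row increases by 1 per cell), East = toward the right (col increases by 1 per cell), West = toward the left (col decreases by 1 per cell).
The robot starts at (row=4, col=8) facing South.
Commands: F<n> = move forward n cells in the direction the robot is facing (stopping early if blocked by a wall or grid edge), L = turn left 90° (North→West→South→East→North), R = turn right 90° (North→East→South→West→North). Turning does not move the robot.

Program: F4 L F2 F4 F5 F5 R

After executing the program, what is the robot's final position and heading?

Start: (row=4, col=8), facing South
  F4: move forward 4, now at (row=8, col=8)
  L: turn left, now facing East
  F2: move forward 2, now at (row=8, col=10)
  F4: move forward 0/4 (blocked), now at (row=8, col=10)
  F5: move forward 0/5 (blocked), now at (row=8, col=10)
  F5: move forward 0/5 (blocked), now at (row=8, col=10)
  R: turn right, now facing South
Final: (row=8, col=10), facing South

Answer: Final position: (row=8, col=10), facing South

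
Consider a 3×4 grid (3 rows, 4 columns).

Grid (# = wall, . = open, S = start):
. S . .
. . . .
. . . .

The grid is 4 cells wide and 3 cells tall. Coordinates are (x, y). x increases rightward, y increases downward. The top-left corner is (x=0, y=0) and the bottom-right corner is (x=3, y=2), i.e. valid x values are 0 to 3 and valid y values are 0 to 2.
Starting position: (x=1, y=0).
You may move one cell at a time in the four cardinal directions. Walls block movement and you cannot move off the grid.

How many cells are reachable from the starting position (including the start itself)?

BFS flood-fill from (x=1, y=0):
  Distance 0: (x=1, y=0)
  Distance 1: (x=0, y=0), (x=2, y=0), (x=1, y=1)
  Distance 2: (x=3, y=0), (x=0, y=1), (x=2, y=1), (x=1, y=2)
  Distance 3: (x=3, y=1), (x=0, y=2), (x=2, y=2)
  Distance 4: (x=3, y=2)
Total reachable: 12 (grid has 12 open cells total)

Answer: Reachable cells: 12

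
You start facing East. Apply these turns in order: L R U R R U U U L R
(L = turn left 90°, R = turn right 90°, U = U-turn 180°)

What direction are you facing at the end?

Start: East
  L (left (90° counter-clockwise)) -> North
  R (right (90° clockwise)) -> East
  U (U-turn (180°)) -> West
  R (right (90° clockwise)) -> North
  R (right (90° clockwise)) -> East
  U (U-turn (180°)) -> West
  U (U-turn (180°)) -> East
  U (U-turn (180°)) -> West
  L (left (90° counter-clockwise)) -> South
  R (right (90° clockwise)) -> West
Final: West

Answer: Final heading: West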